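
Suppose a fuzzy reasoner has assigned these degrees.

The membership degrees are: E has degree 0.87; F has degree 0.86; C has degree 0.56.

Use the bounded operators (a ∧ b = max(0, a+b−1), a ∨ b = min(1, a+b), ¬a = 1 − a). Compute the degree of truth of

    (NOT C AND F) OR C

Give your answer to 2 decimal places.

0.86

NOT C = 1 − 0.56 = 0.44
NOT C AND F = max(0, a+b−1) on (0.44, 0.86) = 0.30
(NOT C AND F) OR C = min(1, a+b) on (0.30, 0.56) = 0.86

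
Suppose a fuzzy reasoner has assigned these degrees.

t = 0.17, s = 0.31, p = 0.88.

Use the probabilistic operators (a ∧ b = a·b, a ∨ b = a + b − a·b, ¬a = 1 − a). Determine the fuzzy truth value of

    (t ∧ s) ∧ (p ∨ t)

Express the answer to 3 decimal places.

0.047

t ∧ s = a·b on (0.1700, 0.3100) = 0.0527
p ∨ t = a + b − a·b on (0.8800, 0.1700) = 0.9004
(t ∧ s) ∧ (p ∨ t) = a·b on (0.0527, 0.9004) = 0.0475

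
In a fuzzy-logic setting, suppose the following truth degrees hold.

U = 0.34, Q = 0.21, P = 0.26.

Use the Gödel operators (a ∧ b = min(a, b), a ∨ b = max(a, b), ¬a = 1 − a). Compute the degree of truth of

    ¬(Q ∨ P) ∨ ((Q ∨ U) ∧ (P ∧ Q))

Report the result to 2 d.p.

0.74

Q ∨ P = max(a, b) on (0.21, 0.26) = 0.26
¬(Q ∨ P) = 1 − 0.26 = 0.74
Q ∨ U = max(a, b) on (0.21, 0.34) = 0.34
P ∧ Q = min(a, b) on (0.26, 0.21) = 0.21
(Q ∨ U) ∧ (P ∧ Q) = min(a, b) on (0.34, 0.21) = 0.21
¬(Q ∨ P) ∨ ((Q ∨ U) ∧ (P ∧ Q)) = max(a, b) on (0.74, 0.21) = 0.74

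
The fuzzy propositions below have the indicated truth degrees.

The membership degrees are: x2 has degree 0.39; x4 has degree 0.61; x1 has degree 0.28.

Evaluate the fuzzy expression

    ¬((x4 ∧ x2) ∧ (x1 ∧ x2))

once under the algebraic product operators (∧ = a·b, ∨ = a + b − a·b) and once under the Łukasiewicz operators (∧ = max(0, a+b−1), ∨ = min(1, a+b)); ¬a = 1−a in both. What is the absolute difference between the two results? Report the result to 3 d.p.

0.026

Under algebraic product:
  x4 ∧ x2 = a·b on (0.6100, 0.3900) = 0.2379
  x1 ∧ x2 = a·b on (0.2800, 0.3900) = 0.1092
  (x4 ∧ x2) ∧ (x1 ∧ x2) = a·b on (0.2379, 0.1092) = 0.0260
  ¬((x4 ∧ x2) ∧ (x1 ∧ x2)) = 1 − 0.0260 = 0.9740
  → value = 0.9740
Under Łukasiewicz:
  x4 ∧ x2 = max(0, a+b−1) on (0.61, 0.39) = 0.00
  x1 ∧ x2 = max(0, a+b−1) on (0.28, 0.39) = 0.00
  (x4 ∧ x2) ∧ (x1 ∧ x2) = max(0, a+b−1) on (0.00, 0.00) = 0.00
  ¬((x4 ∧ x2) ∧ (x1 ∧ x2)) = 1 − 0.00 = 1.00
  → value = 1.0000
|0.9740 − 1.0000| = 0.026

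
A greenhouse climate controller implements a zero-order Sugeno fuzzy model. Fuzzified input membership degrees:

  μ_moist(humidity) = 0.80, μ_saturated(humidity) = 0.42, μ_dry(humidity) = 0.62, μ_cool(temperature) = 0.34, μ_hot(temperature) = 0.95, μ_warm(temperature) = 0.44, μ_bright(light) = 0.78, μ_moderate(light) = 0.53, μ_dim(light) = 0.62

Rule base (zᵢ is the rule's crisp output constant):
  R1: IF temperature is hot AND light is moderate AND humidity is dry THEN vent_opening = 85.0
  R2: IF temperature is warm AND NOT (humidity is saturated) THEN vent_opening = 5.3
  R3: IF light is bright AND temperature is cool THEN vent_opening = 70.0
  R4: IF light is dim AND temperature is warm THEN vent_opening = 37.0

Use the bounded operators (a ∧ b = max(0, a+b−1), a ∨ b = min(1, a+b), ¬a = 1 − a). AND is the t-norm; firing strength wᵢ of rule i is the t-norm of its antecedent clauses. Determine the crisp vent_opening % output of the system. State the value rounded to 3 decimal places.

R1 (z=85.0): hot=0.95, moderate=0.53, dry=0.62; AND[max(0, a+b−1)] → w = 0.10
R2 (z=5.3): warm=0.44, ¬saturated=1−0.42=0.58; AND[max(0, a+b−1)] → w = 0.02
R3 (z=70.0): bright=0.78, cool=0.34; AND[max(0, a+b−1)] → w = 0.12
R4 (z=37.0): dim=0.62, warm=0.44; AND[max(0, a+b−1)] → w = 0.06
Weighted average = (0.10·85.0 + 0.02·5.3 + 0.12·70.0 + 0.06·37.0) / (0.10 + 0.02 + 0.12 + 0.06)
  = 19.2260 / 0.3000 = 64.087

64.087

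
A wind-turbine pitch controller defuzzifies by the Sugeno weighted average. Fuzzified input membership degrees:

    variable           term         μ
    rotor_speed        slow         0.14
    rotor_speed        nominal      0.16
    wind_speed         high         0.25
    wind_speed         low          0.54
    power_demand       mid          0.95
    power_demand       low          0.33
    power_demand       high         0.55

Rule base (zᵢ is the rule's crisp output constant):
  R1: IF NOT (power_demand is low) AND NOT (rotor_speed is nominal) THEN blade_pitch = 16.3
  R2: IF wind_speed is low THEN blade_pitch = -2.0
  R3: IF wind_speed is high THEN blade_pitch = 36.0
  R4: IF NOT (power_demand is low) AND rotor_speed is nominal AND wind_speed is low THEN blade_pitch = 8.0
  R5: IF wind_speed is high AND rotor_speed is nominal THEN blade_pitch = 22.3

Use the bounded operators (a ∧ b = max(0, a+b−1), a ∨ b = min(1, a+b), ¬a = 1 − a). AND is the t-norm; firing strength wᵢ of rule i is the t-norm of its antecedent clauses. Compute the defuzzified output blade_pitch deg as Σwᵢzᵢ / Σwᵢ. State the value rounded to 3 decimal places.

12.487

R1 (z=16.3): ¬low=1−0.33=0.67, ¬nominal=1−0.16=0.84; AND[max(0, a+b−1)] → w = 0.51
R2 (z=-2.0): low=0.54 → w = 0.54
R3 (z=36.0): high=0.25 → w = 0.25
R4 (z=8.0): ¬low=1−0.33=0.67, nominal=0.16, low=0.54; AND[max(0, a+b−1)] → w = 0.00
R5 (z=22.3): high=0.25, nominal=0.16; AND[max(0, a+b−1)] → w = 0.00
Weighted average = (0.51·16.3 + 0.54·-2.0 + 0.25·36.0 + 0.00·8.0 + 0.00·22.3) / (0.51 + 0.54 + 0.25 + 0.00 + 0.00)
  = 16.2330 / 1.3000 = 12.487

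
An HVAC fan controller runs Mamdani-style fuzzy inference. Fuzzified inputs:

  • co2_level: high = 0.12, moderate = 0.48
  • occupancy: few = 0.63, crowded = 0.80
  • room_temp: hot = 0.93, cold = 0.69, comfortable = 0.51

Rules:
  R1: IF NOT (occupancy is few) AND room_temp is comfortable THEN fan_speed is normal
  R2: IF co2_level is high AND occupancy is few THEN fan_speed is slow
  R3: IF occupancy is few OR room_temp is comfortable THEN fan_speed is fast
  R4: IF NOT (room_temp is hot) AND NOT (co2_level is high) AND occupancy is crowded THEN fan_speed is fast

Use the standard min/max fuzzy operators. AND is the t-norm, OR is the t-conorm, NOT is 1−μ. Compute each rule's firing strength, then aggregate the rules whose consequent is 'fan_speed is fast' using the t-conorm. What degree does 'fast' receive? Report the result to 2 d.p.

R1: ¬few=1−0.63=0.37, comfortable=0.51; AND[min(a, b)] → w = 0.37
R2: high=0.12, few=0.63; AND[min(a, b)] → w = 0.12
R3: few=0.63, comfortable=0.51; OR[max(a, b)] → w = 0.63
R4: ¬hot=1−0.93=0.07, ¬high=1−0.12=0.88, crowded=0.80; AND[min(a, b)] → w = 0.07
Rules with consequent 'fast': {R3, R4} → strengths 0.63, 0.07
Aggregate via t-conorm [max(a, b)]: 0.63

0.63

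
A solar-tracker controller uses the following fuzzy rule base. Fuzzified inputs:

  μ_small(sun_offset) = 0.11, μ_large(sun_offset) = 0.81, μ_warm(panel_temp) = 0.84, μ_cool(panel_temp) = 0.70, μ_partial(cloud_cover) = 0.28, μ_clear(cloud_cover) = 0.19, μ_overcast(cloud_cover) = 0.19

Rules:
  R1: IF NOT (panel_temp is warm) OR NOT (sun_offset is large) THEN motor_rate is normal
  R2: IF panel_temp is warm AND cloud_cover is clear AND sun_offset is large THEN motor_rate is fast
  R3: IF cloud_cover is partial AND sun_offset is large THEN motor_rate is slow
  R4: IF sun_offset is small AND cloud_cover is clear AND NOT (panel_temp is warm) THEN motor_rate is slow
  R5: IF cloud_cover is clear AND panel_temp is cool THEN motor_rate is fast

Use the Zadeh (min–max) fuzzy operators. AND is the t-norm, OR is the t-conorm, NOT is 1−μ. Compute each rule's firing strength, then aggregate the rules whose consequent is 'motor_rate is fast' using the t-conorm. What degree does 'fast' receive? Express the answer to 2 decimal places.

0.19

R1: ¬warm=1−0.84=0.16, ¬large=1−0.81=0.19; OR[max(a, b)] → w = 0.19
R2: warm=0.84, clear=0.19, large=0.81; AND[min(a, b)] → w = 0.19
R3: partial=0.28, large=0.81; AND[min(a, b)] → w = 0.28
R4: small=0.11, clear=0.19, ¬warm=1−0.84=0.16; AND[min(a, b)] → w = 0.11
R5: clear=0.19, cool=0.70; AND[min(a, b)] → w = 0.19
Rules with consequent 'fast': {R2, R5} → strengths 0.19, 0.19
Aggregate via t-conorm [max(a, b)]: 0.19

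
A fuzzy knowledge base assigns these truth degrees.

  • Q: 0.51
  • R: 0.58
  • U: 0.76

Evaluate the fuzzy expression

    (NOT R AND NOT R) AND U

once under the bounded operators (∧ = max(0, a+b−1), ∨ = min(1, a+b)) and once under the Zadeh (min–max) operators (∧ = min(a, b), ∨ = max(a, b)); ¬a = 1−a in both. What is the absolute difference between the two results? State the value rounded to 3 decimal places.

0.420

Under bounded:
  NOT R = 1 − 0.58 = 0.42
  NOT R = 1 − 0.58 = 0.42
  NOT R AND NOT R = max(0, a+b−1) on (0.42, 0.42) = 0.00
  (NOT R AND NOT R) AND U = max(0, a+b−1) on (0.00, 0.76) = 0.00
  → value = 0.0000
Under Zadeh (min–max):
  NOT R = 1 − 0.58 = 0.42
  NOT R = 1 − 0.58 = 0.42
  NOT R AND NOT R = min(a, b) on (0.42, 0.42) = 0.42
  (NOT R AND NOT R) AND U = min(a, b) on (0.42, 0.76) = 0.42
  → value = 0.4200
|0.0000 − 0.4200| = 0.420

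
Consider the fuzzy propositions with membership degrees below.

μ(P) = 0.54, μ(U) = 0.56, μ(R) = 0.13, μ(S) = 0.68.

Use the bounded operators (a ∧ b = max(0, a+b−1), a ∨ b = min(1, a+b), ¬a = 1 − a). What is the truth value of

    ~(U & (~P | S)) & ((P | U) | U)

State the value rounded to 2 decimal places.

0.44

~P = 1 − 0.54 = 0.46
~P | S = min(1, a+b) on (0.46, 0.68) = 1.00
U & (~P | S) = max(0, a+b−1) on (0.56, 1.00) = 0.56
~(U & (~P | S)) = 1 − 0.56 = 0.44
P | U = min(1, a+b) on (0.54, 0.56) = 1.00
(P | U) | U = min(1, a+b) on (1.00, 0.56) = 1.00
~(U & (~P | S)) & ((P | U) | U) = max(0, a+b−1) on (0.44, 1.00) = 0.44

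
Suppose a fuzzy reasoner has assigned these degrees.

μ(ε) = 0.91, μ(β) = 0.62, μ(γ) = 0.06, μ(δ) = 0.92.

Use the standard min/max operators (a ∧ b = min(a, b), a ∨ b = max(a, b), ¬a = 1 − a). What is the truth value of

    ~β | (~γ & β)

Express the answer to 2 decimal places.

~β = 1 − 0.62 = 0.38
~γ = 1 − 0.06 = 0.94
~γ & β = min(a, b) on (0.94, 0.62) = 0.62
~β | (~γ & β) = max(a, b) on (0.38, 0.62) = 0.62

0.62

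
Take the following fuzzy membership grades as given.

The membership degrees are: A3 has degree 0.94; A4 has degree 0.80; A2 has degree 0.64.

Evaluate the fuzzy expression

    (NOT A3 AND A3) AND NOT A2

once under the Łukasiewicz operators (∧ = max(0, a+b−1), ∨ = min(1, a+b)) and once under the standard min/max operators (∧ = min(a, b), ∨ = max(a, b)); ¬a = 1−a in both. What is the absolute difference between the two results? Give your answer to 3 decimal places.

Under Łukasiewicz:
  NOT A3 = 1 − 0.94 = 0.06
  NOT A3 AND A3 = max(0, a+b−1) on (0.06, 0.94) = 0.00
  NOT A2 = 1 − 0.64 = 0.36
  (NOT A3 AND A3) AND NOT A2 = max(0, a+b−1) on (0.00, 0.36) = 0.00
  → value = 0.0000
Under standard min/max:
  NOT A3 = 1 − 0.94 = 0.06
  NOT A3 AND A3 = min(a, b) on (0.06, 0.94) = 0.06
  NOT A2 = 1 − 0.64 = 0.36
  (NOT A3 AND A3) AND NOT A2 = min(a, b) on (0.06, 0.36) = 0.06
  → value = 0.0600
|0.0000 − 0.0600| = 0.060

0.060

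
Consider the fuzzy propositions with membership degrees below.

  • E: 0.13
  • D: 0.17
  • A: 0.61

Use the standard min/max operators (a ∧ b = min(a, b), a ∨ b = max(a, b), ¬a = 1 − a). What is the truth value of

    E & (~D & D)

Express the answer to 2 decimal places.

~D = 1 − 0.17 = 0.83
~D & D = min(a, b) on (0.83, 0.17) = 0.17
E & (~D & D) = min(a, b) on (0.13, 0.17) = 0.13

0.13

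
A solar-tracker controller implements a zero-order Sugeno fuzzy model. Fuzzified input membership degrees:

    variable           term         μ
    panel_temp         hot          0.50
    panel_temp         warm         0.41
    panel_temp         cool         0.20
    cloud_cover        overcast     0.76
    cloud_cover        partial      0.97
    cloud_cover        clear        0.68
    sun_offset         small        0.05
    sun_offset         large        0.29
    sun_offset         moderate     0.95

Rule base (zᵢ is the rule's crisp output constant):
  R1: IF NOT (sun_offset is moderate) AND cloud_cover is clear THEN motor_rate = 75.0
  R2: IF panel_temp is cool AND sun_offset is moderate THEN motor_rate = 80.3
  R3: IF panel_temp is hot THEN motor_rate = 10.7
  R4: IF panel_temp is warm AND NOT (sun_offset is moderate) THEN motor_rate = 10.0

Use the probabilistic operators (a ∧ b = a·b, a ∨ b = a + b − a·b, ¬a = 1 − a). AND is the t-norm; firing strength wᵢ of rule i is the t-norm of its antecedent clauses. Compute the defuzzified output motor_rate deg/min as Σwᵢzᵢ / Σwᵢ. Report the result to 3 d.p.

31.379

R1 (z=75.0): ¬moderate=1−0.95=0.05, clear=0.68; AND[a·b] → w = 0.0340
R2 (z=80.3): cool=0.20, moderate=0.95; AND[a·b] → w = 0.1900
R3 (z=10.7): hot=0.50 → w = 0.5000
R4 (z=10.0): warm=0.41, ¬moderate=1−0.95=0.05; AND[a·b] → w = 0.0205
Weighted average = (0.0340·75.0 + 0.1900·80.3 + 0.5000·10.7 + 0.0205·10.0) / (0.0340 + 0.1900 + 0.5000 + 0.0205)
  = 23.3620 / 0.7445 = 31.379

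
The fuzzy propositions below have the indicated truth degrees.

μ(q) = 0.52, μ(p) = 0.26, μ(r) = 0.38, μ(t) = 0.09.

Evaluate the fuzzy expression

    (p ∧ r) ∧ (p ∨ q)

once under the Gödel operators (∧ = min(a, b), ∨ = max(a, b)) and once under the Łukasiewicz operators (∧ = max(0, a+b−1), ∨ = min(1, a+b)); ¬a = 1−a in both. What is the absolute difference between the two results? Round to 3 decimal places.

Under Gödel:
  p ∧ r = min(a, b) on (0.26, 0.38) = 0.26
  p ∨ q = max(a, b) on (0.26, 0.52) = 0.52
  (p ∧ r) ∧ (p ∨ q) = min(a, b) on (0.26, 0.52) = 0.26
  → value = 0.2600
Under Łukasiewicz:
  p ∧ r = max(0, a+b−1) on (0.26, 0.38) = 0.00
  p ∨ q = min(1, a+b) on (0.26, 0.52) = 0.78
  (p ∧ r) ∧ (p ∨ q) = max(0, a+b−1) on (0.00, 0.78) = 0.00
  → value = 0.0000
|0.2600 − 0.0000| = 0.260

0.260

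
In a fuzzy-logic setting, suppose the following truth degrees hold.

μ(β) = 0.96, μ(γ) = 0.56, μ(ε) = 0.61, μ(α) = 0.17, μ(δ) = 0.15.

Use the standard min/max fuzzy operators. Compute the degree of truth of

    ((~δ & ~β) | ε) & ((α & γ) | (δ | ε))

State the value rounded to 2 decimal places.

~δ = 1 − 0.15 = 0.85
~β = 1 − 0.96 = 0.04
~δ & ~β = min(a, b) on (0.85, 0.04) = 0.04
(~δ & ~β) | ε = max(a, b) on (0.04, 0.61) = 0.61
α & γ = min(a, b) on (0.17, 0.56) = 0.17
δ | ε = max(a, b) on (0.15, 0.61) = 0.61
(α & γ) | (δ | ε) = max(a, b) on (0.17, 0.61) = 0.61
((~δ & ~β) | ε) & ((α & γ) | (δ | ε)) = min(a, b) on (0.61, 0.61) = 0.61

0.61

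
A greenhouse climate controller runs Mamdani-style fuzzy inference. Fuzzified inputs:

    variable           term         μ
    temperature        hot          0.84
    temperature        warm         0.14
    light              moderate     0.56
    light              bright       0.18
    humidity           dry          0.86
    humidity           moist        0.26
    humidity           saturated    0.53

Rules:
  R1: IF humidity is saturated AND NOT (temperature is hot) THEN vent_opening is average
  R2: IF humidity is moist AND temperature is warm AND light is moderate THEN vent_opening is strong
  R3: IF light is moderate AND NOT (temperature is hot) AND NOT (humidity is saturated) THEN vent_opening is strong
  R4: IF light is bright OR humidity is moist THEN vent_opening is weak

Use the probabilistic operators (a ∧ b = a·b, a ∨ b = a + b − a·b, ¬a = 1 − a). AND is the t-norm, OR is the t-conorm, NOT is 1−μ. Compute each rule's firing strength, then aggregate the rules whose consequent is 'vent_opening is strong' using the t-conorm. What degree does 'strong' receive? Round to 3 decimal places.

0.062

R1: saturated=0.53, ¬hot=1−0.84=0.16; AND[a·b] → w = 0.0848
R2: moist=0.26, warm=0.14, moderate=0.56; AND[a·b] → w = 0.0204
R3: moderate=0.56, ¬hot=1−0.84=0.16, ¬saturated=1−0.53=0.47; AND[a·b] → w = 0.0421
R4: bright=0.18, moist=0.26; OR[a + b − a·b] → w = 0.3932
Rules with consequent 'strong': {R2, R3} → strengths 0.0204, 0.0421
Aggregate via t-conorm [a + b − a·b]: 0.0616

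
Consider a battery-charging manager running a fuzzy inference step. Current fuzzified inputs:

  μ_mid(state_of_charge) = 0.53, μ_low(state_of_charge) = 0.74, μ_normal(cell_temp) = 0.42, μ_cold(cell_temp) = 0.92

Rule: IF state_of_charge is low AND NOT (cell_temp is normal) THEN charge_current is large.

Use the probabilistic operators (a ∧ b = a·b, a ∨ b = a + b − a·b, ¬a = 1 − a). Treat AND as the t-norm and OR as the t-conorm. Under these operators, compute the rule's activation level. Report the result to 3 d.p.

firing strength: low=0.74, ¬normal=1−0.42=0.58; AND[a·b] → w = 0.4292

0.429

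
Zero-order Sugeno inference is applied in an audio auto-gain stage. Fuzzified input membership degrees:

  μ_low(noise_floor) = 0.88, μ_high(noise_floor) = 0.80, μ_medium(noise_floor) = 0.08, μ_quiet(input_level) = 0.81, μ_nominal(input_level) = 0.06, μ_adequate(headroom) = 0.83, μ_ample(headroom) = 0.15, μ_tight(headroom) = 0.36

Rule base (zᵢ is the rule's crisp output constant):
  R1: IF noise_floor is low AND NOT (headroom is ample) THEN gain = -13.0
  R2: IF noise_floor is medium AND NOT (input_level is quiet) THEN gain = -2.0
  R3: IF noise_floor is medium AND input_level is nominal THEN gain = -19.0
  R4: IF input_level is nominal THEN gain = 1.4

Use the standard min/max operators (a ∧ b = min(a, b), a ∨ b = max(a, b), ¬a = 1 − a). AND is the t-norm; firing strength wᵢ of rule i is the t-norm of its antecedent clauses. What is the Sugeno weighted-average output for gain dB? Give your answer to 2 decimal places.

R1 (z=-13.0): low=0.88, ¬ample=1−0.15=0.85; AND[min(a, b)] → w = 0.85
R2 (z=-2.0): medium=0.08, ¬quiet=1−0.81=0.19; AND[min(a, b)] → w = 0.08
R3 (z=-19.0): medium=0.08, nominal=0.06; AND[min(a, b)] → w = 0.06
R4 (z=1.4): nominal=0.06 → w = 0.06
Weighted average = (0.85·-13.0 + 0.08·-2.0 + 0.06·-19.0 + 0.06·1.4) / (0.85 + 0.08 + 0.06 + 0.06)
  = -12.2660 / 1.0500 = -11.68

-11.68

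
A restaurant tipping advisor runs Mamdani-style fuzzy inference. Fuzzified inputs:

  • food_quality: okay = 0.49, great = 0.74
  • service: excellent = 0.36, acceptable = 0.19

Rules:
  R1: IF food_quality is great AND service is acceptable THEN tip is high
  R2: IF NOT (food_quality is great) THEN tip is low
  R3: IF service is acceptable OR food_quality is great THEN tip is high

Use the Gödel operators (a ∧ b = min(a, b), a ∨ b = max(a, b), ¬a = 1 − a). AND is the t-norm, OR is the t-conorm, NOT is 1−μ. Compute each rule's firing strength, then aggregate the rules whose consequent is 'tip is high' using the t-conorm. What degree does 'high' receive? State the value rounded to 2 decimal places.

0.74

R1: great=0.74, acceptable=0.19; AND[min(a, b)] → w = 0.19
R2: ¬great=1−0.74=0.26 → w = 0.26
R3: acceptable=0.19, great=0.74; OR[max(a, b)] → w = 0.74
Rules with consequent 'high': {R1, R3} → strengths 0.19, 0.74
Aggregate via t-conorm [max(a, b)]: 0.74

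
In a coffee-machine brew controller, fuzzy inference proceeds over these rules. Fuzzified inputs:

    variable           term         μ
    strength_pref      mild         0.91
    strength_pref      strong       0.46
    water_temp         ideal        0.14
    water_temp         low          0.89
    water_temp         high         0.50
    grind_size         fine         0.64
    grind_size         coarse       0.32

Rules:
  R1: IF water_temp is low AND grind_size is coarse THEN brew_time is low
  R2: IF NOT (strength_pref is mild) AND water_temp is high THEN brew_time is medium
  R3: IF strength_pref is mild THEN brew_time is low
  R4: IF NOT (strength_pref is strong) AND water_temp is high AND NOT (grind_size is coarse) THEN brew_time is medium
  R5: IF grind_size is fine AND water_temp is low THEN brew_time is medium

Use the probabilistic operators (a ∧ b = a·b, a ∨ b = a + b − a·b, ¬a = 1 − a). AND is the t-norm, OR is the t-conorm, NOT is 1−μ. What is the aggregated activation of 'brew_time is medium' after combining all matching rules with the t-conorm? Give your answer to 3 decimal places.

0.664

R1: low=0.89, coarse=0.32; AND[a·b] → w = 0.2848
R2: ¬mild=1−0.91=0.09, high=0.50; AND[a·b] → w = 0.0450
R3: mild=0.91 → w = 0.9100
R4: ¬strong=1−0.46=0.54, high=0.50, ¬coarse=1−0.32=0.68; AND[a·b] → w = 0.1836
R5: fine=0.64, low=0.89; AND[a·b] → w = 0.5696
Rules with consequent 'medium': {R2, R4, R5} → strengths 0.0450, 0.1836, 0.5696
Aggregate via t-conorm [a + b − a·b]: 0.6644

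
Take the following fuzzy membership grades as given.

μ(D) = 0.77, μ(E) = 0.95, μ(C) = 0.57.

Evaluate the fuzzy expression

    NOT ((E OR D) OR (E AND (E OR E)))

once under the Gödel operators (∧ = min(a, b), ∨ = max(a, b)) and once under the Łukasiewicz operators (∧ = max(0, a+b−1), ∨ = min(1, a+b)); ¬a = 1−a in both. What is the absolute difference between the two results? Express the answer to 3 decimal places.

0.050

Under Gödel:
  E OR D = max(a, b) on (0.95, 0.77) = 0.95
  E OR E = max(a, b) on (0.95, 0.95) = 0.95
  E AND (E OR E) = min(a, b) on (0.95, 0.95) = 0.95
  (E OR D) OR (E AND (E OR E)) = max(a, b) on (0.95, 0.95) = 0.95
  NOT ((E OR D) OR (E AND (E OR E))) = 1 − 0.95 = 0.05
  → value = 0.0500
Under Łukasiewicz:
  E OR D = min(1, a+b) on (0.95, 0.77) = 1.00
  E OR E = min(1, a+b) on (0.95, 0.95) = 1.00
  E AND (E OR E) = max(0, a+b−1) on (0.95, 1.00) = 0.95
  (E OR D) OR (E AND (E OR E)) = min(1, a+b) on (1.00, 0.95) = 1.00
  NOT ((E OR D) OR (E AND (E OR E))) = 1 − 1.00 = 0.00
  → value = 0.0000
|0.0500 − 0.0000| = 0.050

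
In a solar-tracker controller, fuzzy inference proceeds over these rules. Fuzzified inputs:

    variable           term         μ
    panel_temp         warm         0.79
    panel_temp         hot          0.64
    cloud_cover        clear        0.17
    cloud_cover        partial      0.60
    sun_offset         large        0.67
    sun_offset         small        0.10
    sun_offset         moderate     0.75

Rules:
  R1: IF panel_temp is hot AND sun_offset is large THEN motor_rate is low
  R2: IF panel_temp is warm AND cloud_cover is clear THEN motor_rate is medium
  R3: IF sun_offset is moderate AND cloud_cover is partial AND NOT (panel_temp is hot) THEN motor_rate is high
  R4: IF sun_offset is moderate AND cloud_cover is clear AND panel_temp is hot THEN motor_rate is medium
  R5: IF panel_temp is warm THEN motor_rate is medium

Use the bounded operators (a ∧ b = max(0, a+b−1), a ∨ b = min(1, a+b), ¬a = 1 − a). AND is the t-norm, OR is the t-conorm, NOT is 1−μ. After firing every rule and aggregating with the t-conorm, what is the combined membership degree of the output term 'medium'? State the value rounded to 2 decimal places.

R1: hot=0.64, large=0.67; AND[max(0, a+b−1)] → w = 0.31
R2: warm=0.79, clear=0.17; AND[max(0, a+b−1)] → w = 0.00
R3: moderate=0.75, partial=0.60, ¬hot=1−0.64=0.36; AND[max(0, a+b−1)] → w = 0.00
R4: moderate=0.75, clear=0.17, hot=0.64; AND[max(0, a+b−1)] → w = 0.00
R5: warm=0.79 → w = 0.79
Rules with consequent 'medium': {R2, R4, R5} → strengths 0.00, 0.00, 0.79
Aggregate via t-conorm [min(1, a+b)]: 0.79

0.79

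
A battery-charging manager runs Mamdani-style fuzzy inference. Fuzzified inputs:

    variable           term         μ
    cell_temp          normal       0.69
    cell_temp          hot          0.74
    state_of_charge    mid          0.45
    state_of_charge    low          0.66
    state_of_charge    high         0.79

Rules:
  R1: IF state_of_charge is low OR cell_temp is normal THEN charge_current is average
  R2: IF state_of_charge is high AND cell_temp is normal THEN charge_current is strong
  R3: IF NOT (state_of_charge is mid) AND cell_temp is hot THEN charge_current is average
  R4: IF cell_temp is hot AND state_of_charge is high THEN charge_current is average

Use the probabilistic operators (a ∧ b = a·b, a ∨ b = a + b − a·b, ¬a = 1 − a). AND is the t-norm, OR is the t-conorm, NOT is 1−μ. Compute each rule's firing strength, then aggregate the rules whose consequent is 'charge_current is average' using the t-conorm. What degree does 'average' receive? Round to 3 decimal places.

0.974

R1: low=0.66, normal=0.69; OR[a + b − a·b] → w = 0.8946
R2: high=0.79, normal=0.69; AND[a·b] → w = 0.5451
R3: ¬mid=1−0.45=0.55, hot=0.74; AND[a·b] → w = 0.4070
R4: hot=0.74, high=0.79; AND[a·b] → w = 0.5846
Rules with consequent 'average': {R1, R3, R4} → strengths 0.8946, 0.4070, 0.5846
Aggregate via t-conorm [a + b − a·b]: 0.9740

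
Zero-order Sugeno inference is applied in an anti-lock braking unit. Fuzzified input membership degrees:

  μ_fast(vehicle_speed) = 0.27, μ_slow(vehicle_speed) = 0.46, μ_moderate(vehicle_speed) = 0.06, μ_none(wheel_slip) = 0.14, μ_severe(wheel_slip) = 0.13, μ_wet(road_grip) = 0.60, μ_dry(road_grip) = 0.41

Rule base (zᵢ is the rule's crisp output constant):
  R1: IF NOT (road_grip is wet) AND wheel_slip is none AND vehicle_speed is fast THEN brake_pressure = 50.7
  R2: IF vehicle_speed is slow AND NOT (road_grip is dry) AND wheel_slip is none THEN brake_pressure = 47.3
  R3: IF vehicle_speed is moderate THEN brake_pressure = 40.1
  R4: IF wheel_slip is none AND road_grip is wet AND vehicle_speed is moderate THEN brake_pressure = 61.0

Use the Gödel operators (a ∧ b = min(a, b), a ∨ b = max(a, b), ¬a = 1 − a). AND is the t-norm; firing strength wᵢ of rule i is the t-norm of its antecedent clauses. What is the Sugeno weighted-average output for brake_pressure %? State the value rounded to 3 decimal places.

49.465

R1 (z=50.7): ¬wet=1−0.60=0.40, none=0.14, fast=0.27; AND[min(a, b)] → w = 0.14
R2 (z=47.3): slow=0.46, ¬dry=1−0.41=0.59, none=0.14; AND[min(a, b)] → w = 0.14
R3 (z=40.1): moderate=0.06 → w = 0.06
R4 (z=61.0): none=0.14, wet=0.60, moderate=0.06; AND[min(a, b)] → w = 0.06
Weighted average = (0.14·50.7 + 0.14·47.3 + 0.06·40.1 + 0.06·61.0) / (0.14 + 0.14 + 0.06 + 0.06)
  = 19.7860 / 0.4000 = 49.465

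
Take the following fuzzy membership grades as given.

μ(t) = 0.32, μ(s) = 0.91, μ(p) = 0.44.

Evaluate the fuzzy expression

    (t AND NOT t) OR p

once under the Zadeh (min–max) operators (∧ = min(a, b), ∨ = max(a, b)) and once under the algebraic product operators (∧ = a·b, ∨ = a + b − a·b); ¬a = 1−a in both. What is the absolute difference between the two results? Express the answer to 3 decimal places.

0.122

Under Zadeh (min–max):
  NOT t = 1 − 0.32 = 0.68
  t AND NOT t = min(a, b) on (0.32, 0.68) = 0.32
  (t AND NOT t) OR p = max(a, b) on (0.32, 0.44) = 0.44
  → value = 0.4400
Under algebraic product:
  NOT t = 1 − 0.3200 = 0.6800
  t AND NOT t = a·b on (0.3200, 0.6800) = 0.2176
  (t AND NOT t) OR p = a + b − a·b on (0.2176, 0.4400) = 0.5619
  → value = 0.5619
|0.4400 − 0.5619| = 0.122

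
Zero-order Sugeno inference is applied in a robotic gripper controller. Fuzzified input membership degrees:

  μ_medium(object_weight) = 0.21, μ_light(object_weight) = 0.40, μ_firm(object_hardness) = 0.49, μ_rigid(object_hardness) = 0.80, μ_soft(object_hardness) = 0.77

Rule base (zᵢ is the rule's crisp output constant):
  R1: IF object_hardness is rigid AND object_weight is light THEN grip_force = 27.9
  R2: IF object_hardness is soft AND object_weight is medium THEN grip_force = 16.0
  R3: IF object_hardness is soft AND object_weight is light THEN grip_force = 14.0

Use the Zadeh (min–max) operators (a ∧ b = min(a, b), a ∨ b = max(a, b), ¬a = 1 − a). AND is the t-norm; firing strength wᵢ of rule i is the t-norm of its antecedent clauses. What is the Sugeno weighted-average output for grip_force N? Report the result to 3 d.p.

19.921

R1 (z=27.9): rigid=0.80, light=0.40; AND[min(a, b)] → w = 0.40
R2 (z=16.0): soft=0.77, medium=0.21; AND[min(a, b)] → w = 0.21
R3 (z=14.0): soft=0.77, light=0.40; AND[min(a, b)] → w = 0.40
Weighted average = (0.40·27.9 + 0.21·16.0 + 0.40·14.0) / (0.40 + 0.21 + 0.40)
  = 20.1200 / 1.0100 = 19.921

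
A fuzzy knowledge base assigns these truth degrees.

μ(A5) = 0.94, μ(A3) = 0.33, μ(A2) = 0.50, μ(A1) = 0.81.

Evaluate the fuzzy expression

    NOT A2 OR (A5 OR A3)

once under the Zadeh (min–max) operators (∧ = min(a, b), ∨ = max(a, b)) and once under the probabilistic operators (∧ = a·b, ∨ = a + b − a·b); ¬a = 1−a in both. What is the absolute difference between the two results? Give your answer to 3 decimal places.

0.040

Under Zadeh (min–max):
  NOT A2 = 1 − 0.50 = 0.50
  A5 OR A3 = max(a, b) on (0.94, 0.33) = 0.94
  NOT A2 OR (A5 OR A3) = max(a, b) on (0.50, 0.94) = 0.94
  → value = 0.9400
Under probabilistic:
  NOT A2 = 1 − 0.5000 = 0.5000
  A5 OR A3 = a + b − a·b on (0.9400, 0.3300) = 0.9598
  NOT A2 OR (A5 OR A3) = a + b − a·b on (0.5000, 0.9598) = 0.9799
  → value = 0.9799
|0.9400 − 0.9799| = 0.040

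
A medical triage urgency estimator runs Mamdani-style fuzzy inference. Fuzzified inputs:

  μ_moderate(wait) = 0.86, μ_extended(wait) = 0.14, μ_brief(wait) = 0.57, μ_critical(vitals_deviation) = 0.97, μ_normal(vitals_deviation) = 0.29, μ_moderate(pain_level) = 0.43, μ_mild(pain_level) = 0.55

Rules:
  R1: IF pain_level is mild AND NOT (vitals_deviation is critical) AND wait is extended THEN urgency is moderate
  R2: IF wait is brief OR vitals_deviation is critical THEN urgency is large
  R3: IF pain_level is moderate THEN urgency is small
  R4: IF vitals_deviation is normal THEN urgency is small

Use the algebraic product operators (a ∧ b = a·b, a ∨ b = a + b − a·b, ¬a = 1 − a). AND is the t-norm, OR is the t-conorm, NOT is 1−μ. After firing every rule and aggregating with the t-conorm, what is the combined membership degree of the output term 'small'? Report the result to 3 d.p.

0.595

R1: mild=0.55, ¬critical=1−0.97=0.03, extended=0.14; AND[a·b] → w = 0.0023
R2: brief=0.57, critical=0.97; OR[a + b − a·b] → w = 0.9871
R3: moderate=0.43 → w = 0.4300
R4: normal=0.29 → w = 0.2900
Rules with consequent 'small': {R3, R4} → strengths 0.4300, 0.2900
Aggregate via t-conorm [a + b − a·b]: 0.5953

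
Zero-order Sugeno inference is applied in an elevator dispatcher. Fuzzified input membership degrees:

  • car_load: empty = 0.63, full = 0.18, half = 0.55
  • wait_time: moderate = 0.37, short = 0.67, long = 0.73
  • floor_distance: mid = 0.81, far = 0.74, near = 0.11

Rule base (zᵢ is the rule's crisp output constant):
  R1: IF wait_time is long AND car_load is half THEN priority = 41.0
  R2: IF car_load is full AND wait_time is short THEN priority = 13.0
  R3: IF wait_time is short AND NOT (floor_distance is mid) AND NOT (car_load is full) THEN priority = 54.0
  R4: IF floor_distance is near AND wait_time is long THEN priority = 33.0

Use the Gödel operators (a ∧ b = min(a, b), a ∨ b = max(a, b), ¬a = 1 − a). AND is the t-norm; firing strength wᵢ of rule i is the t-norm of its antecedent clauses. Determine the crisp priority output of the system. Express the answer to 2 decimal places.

37.65

R1 (z=41.0): long=0.73, half=0.55; AND[min(a, b)] → w = 0.55
R2 (z=13.0): full=0.18, short=0.67; AND[min(a, b)] → w = 0.18
R3 (z=54.0): short=0.67, ¬mid=1−0.81=0.19, ¬full=1−0.18=0.82; AND[min(a, b)] → w = 0.19
R4 (z=33.0): near=0.11, long=0.73; AND[min(a, b)] → w = 0.11
Weighted average = (0.55·41.0 + 0.18·13.0 + 0.19·54.0 + 0.11·33.0) / (0.55 + 0.18 + 0.19 + 0.11)
  = 38.7800 / 1.0300 = 37.65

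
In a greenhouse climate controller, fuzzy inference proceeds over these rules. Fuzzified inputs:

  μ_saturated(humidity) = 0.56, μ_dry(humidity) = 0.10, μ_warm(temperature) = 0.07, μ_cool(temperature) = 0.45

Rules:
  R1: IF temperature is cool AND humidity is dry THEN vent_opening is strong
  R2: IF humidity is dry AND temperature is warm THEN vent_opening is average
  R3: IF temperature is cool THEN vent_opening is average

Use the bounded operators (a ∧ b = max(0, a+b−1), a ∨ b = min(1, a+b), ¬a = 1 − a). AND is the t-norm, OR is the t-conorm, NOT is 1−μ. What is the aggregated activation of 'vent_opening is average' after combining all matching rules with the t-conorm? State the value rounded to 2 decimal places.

0.45

R1: cool=0.45, dry=0.10; AND[max(0, a+b−1)] → w = 0.00
R2: dry=0.10, warm=0.07; AND[max(0, a+b−1)] → w = 0.00
R3: cool=0.45 → w = 0.45
Rules with consequent 'average': {R2, R3} → strengths 0.00, 0.45
Aggregate via t-conorm [min(1, a+b)]: 0.45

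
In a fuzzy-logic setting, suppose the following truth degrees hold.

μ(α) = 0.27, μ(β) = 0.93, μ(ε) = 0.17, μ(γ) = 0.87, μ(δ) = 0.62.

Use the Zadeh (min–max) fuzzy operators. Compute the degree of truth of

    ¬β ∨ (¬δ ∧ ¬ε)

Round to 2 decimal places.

0.38

¬β = 1 − 0.93 = 0.07
¬δ = 1 − 0.62 = 0.38
¬ε = 1 − 0.17 = 0.83
¬δ ∧ ¬ε = min(a, b) on (0.38, 0.83) = 0.38
¬β ∨ (¬δ ∧ ¬ε) = max(a, b) on (0.07, 0.38) = 0.38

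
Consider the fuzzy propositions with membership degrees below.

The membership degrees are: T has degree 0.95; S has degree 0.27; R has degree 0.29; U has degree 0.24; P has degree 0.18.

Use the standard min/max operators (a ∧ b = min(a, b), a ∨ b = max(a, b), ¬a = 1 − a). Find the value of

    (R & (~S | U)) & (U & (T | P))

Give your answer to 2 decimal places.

0.24

~S = 1 − 0.27 = 0.73
~S | U = max(a, b) on (0.73, 0.24) = 0.73
R & (~S | U) = min(a, b) on (0.29, 0.73) = 0.29
T | P = max(a, b) on (0.95, 0.18) = 0.95
U & (T | P) = min(a, b) on (0.24, 0.95) = 0.24
(R & (~S | U)) & (U & (T | P)) = min(a, b) on (0.29, 0.24) = 0.24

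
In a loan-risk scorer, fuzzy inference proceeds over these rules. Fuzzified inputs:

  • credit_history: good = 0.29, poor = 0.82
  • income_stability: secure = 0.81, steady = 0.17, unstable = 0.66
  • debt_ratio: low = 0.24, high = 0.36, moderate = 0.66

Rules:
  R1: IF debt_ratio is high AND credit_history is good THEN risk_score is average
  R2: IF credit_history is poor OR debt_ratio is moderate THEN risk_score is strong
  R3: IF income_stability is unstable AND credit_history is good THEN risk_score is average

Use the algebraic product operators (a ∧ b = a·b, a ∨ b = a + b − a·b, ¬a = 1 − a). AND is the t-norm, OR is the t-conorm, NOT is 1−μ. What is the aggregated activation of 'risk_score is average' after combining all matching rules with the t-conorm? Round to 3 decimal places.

R1: high=0.36, good=0.29; AND[a·b] → w = 0.1044
R2: poor=0.82, moderate=0.66; OR[a + b − a·b] → w = 0.9388
R3: unstable=0.66, good=0.29; AND[a·b] → w = 0.1914
Rules with consequent 'average': {R1, R3} → strengths 0.1044, 0.1914
Aggregate via t-conorm [a + b − a·b]: 0.2758

0.276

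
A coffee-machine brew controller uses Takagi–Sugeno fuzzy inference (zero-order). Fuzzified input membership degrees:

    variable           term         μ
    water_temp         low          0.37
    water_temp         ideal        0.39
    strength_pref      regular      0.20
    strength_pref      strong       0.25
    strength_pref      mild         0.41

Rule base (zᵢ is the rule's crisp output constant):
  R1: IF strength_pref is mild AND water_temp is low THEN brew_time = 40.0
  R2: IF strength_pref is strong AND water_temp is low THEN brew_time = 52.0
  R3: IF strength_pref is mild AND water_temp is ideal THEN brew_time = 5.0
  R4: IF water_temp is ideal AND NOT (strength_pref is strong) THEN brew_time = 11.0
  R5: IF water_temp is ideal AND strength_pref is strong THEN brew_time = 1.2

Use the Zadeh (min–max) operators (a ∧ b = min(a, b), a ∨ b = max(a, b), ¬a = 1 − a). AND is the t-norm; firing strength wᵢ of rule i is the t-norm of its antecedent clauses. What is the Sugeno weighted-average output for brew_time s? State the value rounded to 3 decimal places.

20.812

R1 (z=40.0): mild=0.41, low=0.37; AND[min(a, b)] → w = 0.37
R2 (z=52.0): strong=0.25, low=0.37; AND[min(a, b)] → w = 0.25
R3 (z=5.0): mild=0.41, ideal=0.39; AND[min(a, b)] → w = 0.39
R4 (z=11.0): ideal=0.39, ¬strong=1−0.25=0.75; AND[min(a, b)] → w = 0.39
R5 (z=1.2): ideal=0.39, strong=0.25; AND[min(a, b)] → w = 0.25
Weighted average = (0.37·40.0 + 0.25·52.0 + 0.39·5.0 + 0.39·11.0 + 0.25·1.2) / (0.37 + 0.25 + 0.39 + 0.39 + 0.25)
  = 34.3400 / 1.6500 = 20.812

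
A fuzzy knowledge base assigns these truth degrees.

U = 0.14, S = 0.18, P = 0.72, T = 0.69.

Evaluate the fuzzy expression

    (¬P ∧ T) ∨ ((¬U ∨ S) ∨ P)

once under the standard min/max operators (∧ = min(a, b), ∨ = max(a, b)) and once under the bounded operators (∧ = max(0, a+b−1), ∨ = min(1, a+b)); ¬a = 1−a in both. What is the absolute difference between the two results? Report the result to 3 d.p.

Under standard min/max:
  ¬P = 1 − 0.72 = 0.28
  ¬P ∧ T = min(a, b) on (0.28, 0.69) = 0.28
  ¬U = 1 − 0.14 = 0.86
  ¬U ∨ S = max(a, b) on (0.86, 0.18) = 0.86
  (¬U ∨ S) ∨ P = max(a, b) on (0.86, 0.72) = 0.86
  (¬P ∧ T) ∨ ((¬U ∨ S) ∨ P) = max(a, b) on (0.28, 0.86) = 0.86
  → value = 0.8600
Under bounded:
  ¬P = 1 − 0.72 = 0.28
  ¬P ∧ T = max(0, a+b−1) on (0.28, 0.69) = 0.00
  ¬U = 1 − 0.14 = 0.86
  ¬U ∨ S = min(1, a+b) on (0.86, 0.18) = 1.00
  (¬U ∨ S) ∨ P = min(1, a+b) on (1.00, 0.72) = 1.00
  (¬P ∧ T) ∨ ((¬U ∨ S) ∨ P) = min(1, a+b) on (0.00, 1.00) = 1.00
  → value = 1.0000
|0.8600 − 1.0000| = 0.140

0.140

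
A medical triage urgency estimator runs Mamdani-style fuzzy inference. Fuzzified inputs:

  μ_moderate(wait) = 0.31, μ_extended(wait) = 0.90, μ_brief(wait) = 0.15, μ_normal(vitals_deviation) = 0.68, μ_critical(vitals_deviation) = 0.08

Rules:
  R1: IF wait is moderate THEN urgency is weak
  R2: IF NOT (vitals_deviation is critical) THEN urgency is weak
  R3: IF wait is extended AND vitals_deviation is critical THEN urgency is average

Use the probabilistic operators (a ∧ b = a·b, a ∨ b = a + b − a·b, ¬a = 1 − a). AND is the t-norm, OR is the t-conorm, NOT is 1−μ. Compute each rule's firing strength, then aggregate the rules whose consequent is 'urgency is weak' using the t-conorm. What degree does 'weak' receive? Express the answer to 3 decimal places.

R1: moderate=0.31 → w = 0.3100
R2: ¬critical=1−0.08=0.92 → w = 0.9200
R3: extended=0.90, critical=0.08; AND[a·b] → w = 0.0720
Rules with consequent 'weak': {R1, R2} → strengths 0.3100, 0.9200
Aggregate via t-conorm [a + b − a·b]: 0.9448

0.945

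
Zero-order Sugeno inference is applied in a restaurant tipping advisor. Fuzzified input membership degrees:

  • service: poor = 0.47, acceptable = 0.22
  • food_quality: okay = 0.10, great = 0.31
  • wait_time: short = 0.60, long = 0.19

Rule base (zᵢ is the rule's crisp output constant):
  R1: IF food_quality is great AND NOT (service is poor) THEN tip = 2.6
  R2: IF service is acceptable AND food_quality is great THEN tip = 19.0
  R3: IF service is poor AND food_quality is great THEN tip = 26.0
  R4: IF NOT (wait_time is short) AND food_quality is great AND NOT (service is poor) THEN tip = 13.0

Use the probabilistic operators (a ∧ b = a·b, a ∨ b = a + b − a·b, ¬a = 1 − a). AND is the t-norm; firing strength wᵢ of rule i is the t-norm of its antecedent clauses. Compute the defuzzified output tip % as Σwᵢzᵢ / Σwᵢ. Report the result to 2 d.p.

14.34

R1 (z=2.6): great=0.31, ¬poor=1−0.47=0.53; AND[a·b] → w = 0.1643
R2 (z=19.0): acceptable=0.22, great=0.31; AND[a·b] → w = 0.0682
R3 (z=26.0): poor=0.47, great=0.31; AND[a·b] → w = 0.1457
R4 (z=13.0): ¬short=1−0.60=0.40, great=0.31, ¬poor=1−0.47=0.53; AND[a·b] → w = 0.0657
Weighted average = (0.1643·2.6 + 0.0682·19.0 + 0.1457·26.0 + 0.0657·13.0) / (0.1643 + 0.0682 + 0.1457 + 0.0657)
  = 6.3655 / 0.4439 = 14.34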